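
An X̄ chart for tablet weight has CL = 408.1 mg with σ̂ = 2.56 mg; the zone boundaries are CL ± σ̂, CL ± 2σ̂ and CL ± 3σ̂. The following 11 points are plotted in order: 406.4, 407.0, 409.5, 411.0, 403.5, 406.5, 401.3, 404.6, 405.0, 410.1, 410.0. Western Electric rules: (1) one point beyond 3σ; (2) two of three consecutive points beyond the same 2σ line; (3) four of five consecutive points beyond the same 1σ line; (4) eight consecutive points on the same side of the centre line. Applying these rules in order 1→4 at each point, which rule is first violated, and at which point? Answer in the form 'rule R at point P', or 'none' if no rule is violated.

Zone of each point (C = within 1σ̂, B = 1σ̂–2σ̂, A = 2σ̂–3σ̂, * = beyond 3σ̂; sign = side of CL): 1:-C, 2:-C, 3:+C, 4:+B, 5:-B, 6:-C, 7:-A, 8:-B, 9:-B, 10:+C, 11:+C
Rule 3 (four of five consecutive points beyond the same 1σ limit) is satisfied at point 9.

rule 3 at point 9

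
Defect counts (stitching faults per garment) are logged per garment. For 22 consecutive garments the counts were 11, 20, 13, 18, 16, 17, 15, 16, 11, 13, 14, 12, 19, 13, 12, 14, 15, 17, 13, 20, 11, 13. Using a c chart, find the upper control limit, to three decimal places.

26.177

c̄ = (11 + 20 + 13 + 18 + 16 + 17 + 15 + 16 + 11 + 13 + 14 + 12 + 19 + 13 + 12 + 14 + 15 + 17 + 13 + 20 + 11 + 13) / 22 = 323 / 22 = 14.6818
UCL = c̄ + 3√c̄ = 14.6818 + 3 × √14.6818 = 14.6818 + 3 × 3.8317 = 26.1769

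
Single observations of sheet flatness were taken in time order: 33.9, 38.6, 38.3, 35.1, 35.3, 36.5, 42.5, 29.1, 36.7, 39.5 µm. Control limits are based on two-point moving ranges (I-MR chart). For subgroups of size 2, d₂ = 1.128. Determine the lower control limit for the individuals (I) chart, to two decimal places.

X̄ = (33.9 + 38.6 + 38.3 + 35.1 + 35.3 + 36.5 + 42.5 + 29.1 + 36.7 + 39.5) / 10 = 36.5500
Moving ranges: 4.7, 0.3, 3.2, 0.2, 1.2, 6.0, 13.4, 7.6, 2.8; M̄R̄ = 39.4000 / 9 = 4.3778
LCL = X̄ − 3·M̄R̄/d₂ = 36.5500 − 3 × 4.3778 / 1.128 = 24.9070

24.91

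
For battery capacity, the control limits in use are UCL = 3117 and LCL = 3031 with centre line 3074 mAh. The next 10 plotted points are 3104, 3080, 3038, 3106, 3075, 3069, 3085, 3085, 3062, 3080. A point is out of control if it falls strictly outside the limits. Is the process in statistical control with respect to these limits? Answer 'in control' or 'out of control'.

in control

All 10 points lie within [3031, 3117].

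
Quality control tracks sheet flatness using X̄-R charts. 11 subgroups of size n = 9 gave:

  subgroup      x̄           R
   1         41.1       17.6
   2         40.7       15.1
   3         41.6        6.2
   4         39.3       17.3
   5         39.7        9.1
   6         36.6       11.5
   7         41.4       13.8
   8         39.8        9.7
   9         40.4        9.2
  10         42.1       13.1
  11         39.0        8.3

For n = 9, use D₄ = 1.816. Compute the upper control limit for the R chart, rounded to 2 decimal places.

R̄ = (17.6 + 15.1 + 6.2 + 17.3 + 9.1 + 11.5 + 13.8 + 9.7 + 9.2 + 13.1 + 8.3) / 11 = 130.9000 / 11 = 11.9000
UCL_R = D₄·R̄ = 1.816 × 11.9000 = 21.6104

21.61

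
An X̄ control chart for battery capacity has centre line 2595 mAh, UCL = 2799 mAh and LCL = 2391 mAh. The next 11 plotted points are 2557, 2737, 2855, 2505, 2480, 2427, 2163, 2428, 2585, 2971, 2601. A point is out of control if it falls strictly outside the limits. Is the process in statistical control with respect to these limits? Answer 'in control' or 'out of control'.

out of control

Compare each point to [2391, 2799]: sample 3 = 2855 > UCL; sample 7 = 2163 < LCL; sample 10 = 2971 > UCL.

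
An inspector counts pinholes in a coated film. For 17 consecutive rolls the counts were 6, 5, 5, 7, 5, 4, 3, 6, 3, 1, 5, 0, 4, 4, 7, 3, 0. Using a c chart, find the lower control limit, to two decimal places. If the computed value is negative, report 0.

c̄ = (6 + 5 + 5 + 7 + 5 + 4 + 3 + 6 + 3 + 1 + 5 + 0 + 4 + 4 + 7 + 3 + 0) / 17 = 68 / 17 = 4.0000
LCL = c̄ − 3√c̄ = 4.0000 − 3 × 2.0000 = -2.0000 → 0 (cannot be negative)

0.00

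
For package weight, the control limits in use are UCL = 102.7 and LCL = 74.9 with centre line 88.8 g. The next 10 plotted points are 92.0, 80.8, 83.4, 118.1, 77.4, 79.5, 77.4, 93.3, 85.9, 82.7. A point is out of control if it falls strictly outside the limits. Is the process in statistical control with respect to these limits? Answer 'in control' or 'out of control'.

out of control

Compare each point to [74.9, 102.7]: sample 4 = 118.1 > UCL.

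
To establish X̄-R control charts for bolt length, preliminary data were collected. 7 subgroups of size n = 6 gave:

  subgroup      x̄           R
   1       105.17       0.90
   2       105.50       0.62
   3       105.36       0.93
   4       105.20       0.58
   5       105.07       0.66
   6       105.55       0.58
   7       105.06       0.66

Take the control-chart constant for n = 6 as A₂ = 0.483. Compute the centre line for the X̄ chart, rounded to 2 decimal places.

105.27

X̄̄ = (105.17 + 105.50 + 105.36 + 105.20 + 105.07 + 105.55 + 105.06) / 7 = 736.9100 / 7 = 105.2729
CL = X̄̄ = 105.2729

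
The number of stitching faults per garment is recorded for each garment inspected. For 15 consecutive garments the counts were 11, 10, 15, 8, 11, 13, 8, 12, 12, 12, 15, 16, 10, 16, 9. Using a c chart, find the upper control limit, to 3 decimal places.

c̄ = (11 + 10 + 15 + 8 + 11 + 13 + 8 + 12 + 12 + 12 + 15 + 16 + 10 + 16 + 9) / 15 = 178 / 15 = 11.8667
UCL = c̄ + 3√c̄ = 11.8667 + 3 × √11.8667 = 11.8667 + 3 × 3.4448 = 22.2011

22.201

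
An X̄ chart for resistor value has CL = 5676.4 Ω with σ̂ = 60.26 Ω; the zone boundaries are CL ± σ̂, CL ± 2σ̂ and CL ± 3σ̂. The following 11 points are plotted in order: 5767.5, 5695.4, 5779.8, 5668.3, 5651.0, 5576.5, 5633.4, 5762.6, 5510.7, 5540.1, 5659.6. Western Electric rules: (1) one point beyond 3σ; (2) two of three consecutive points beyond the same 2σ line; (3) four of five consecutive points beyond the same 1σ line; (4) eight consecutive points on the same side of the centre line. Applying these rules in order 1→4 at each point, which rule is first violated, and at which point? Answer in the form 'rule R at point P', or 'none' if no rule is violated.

Zone of each point (C = within 1σ̂, B = 1σ̂–2σ̂, A = 2σ̂–3σ̂, * = beyond 3σ̂; sign = side of CL): 1:+B, 2:+C, 3:+B, 4:-C, 5:-C, 6:-B, 7:-C, 8:+B, 9:-A, 10:-A, 11:-C
Rule 2 (two of three consecutive points beyond the same 2σ limit) is satisfied at point 10.

rule 2 at point 10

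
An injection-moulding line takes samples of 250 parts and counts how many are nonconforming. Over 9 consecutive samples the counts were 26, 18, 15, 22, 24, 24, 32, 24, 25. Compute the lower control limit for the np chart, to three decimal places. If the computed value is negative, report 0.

9.535

p̄ = Σdᵢ / (k·n) = 210 / (9 × 250) = 0.09333
LCL = np̄ − 3·√(np̄(1−p̄)) = 23.3333 − 3 × 4.5995 = 9.5348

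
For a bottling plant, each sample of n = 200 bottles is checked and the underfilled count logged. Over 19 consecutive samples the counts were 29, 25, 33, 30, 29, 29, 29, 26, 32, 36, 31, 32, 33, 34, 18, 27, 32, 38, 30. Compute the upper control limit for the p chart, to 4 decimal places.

0.2267

p̄ = Σdᵢ / (k·n) = 573 / (19 × 200) = 0.15079
UCL = p̄ + 3·√(p̄(1−p̄)/n) = 0.15079 + 3 × √(0.15079×0.84921/200) = 0.15079 + 3 × 0.02530 = 0.22670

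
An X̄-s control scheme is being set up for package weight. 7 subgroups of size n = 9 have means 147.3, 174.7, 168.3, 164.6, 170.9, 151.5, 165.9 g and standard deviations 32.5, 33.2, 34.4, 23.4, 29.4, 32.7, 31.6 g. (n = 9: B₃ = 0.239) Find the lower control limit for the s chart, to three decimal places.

7.416

s̄ = (32.5 + 33.2 + 34.4 + 23.4 + 29.4 + 32.7 + 31.6) / 7 = 31.0286
LCL_s = B₃·s̄ = 0.239 × 31.0286 = 7.4158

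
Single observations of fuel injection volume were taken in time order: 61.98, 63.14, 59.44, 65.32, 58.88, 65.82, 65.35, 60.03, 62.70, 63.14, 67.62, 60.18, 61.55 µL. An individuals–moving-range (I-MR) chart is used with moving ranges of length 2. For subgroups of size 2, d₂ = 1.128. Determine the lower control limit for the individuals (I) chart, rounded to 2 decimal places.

52.44

X̄ = (61.98 + 63.14 + 59.44 + 65.32 + 58.88 + 65.82 + 65.35 + 60.03 + 62.70 + 63.14 + 67.62 + 60.18 + 61.55) / 13 = 62.7038
Moving ranges: 1.16, 3.70, 5.88, 6.44, 6.94, 0.47, 5.32, 2.67, 0.44, 4.48, 7.44, 1.37; M̄R̄ = 46.3100 / 12 = 3.8592
LCL = X̄ − 3·M̄R̄/d₂ = 62.7038 − 3 × 3.8592 / 1.128 = 52.4401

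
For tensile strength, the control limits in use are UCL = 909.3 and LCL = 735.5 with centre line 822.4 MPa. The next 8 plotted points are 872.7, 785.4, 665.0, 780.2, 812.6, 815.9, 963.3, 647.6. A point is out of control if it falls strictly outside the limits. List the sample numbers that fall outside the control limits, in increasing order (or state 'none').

3, 7, 8

Compare each point to [735.5, 909.3]: sample 3 = 665.0 < LCL; sample 7 = 963.3 > UCL; sample 8 = 647.6 < LCL.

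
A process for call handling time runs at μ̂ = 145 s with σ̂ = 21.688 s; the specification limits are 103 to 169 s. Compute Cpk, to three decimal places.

0.369

Cpu = (USL − μ̂) / (3σ̂) = (169 − 145) / (3 × 21.688) = 0.3689; Cpl = (μ̂ − LSL) / (3σ̂) = (145 − 103) / (3 × 21.688) = 0.6455; Cpk = min(Cpu, Cpl) = 0.3689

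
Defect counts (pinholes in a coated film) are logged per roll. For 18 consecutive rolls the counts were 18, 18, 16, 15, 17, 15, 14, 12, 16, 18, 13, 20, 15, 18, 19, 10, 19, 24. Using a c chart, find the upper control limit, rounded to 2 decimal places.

28.69

c̄ = (18 + 18 + 16 + 15 + 17 + 15 + 14 + 12 + 16 + 18 + 13 + 20 + 15 + 18 + 19 + 10 + 19 + 24) / 18 = 297 / 18 = 16.5000
UCL = c̄ + 3√c̄ = 16.5000 + 3 × √16.5000 = 16.5000 + 3 × 4.0620 = 28.6861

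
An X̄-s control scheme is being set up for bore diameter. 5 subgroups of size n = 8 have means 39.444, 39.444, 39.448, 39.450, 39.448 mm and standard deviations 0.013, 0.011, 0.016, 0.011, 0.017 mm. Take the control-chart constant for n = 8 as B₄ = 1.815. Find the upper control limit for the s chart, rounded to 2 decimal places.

0.02

s̄ = (0.013 + 0.011 + 0.016 + 0.011 + 0.017) / 5 = 0.0136
UCL_s = B₄·s̄ = 1.815 × 0.0136 = 0.0247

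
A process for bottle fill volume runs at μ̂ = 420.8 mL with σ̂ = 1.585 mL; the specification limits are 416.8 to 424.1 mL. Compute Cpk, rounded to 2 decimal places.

0.69

Cpu = (USL − μ̂) / (3σ̂) = (424.1 − 420.8) / (3 × 1.585) = 0.6940; Cpl = (μ̂ − LSL) / (3σ̂) = (420.8 − 416.8) / (3 × 1.585) = 0.8412; Cpk = min(Cpu, Cpl) = 0.6940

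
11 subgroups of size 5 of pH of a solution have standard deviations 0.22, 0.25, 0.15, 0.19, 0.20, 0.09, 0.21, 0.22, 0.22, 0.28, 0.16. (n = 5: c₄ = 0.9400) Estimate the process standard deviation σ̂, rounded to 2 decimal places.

0.21

s̄ = (0.22 + 0.25 + 0.15 + 0.19 + 0.20 + 0.09 + 0.21 + 0.22 + 0.22 + 0.28 + 0.16) / 11 = 0.1991
σ̂ = s̄ / c₄ = 0.1991 / 0.9400 = 0.2118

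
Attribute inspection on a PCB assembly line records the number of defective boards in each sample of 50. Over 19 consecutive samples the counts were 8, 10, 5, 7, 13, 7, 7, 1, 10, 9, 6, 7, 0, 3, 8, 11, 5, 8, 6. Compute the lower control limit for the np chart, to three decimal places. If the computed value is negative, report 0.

0.000

p̄ = Σdᵢ / (k·n) = 131 / (19 × 50) = 0.13789
LCL = np̄ − 3·√(np̄(1−p̄)) = 6.8947 − 3 × 2.4380 = -0.4194 → 0 (negative, so LCL = 0)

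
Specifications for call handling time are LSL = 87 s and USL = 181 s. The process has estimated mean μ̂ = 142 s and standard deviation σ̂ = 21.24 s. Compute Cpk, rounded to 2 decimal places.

0.61

Cpu = (USL − μ̂) / (3σ̂) = (181 − 142) / (3 × 21.24) = 0.6121; Cpl = (μ̂ − LSL) / (3σ̂) = (142 − 87) / (3 × 21.24) = 0.8632; Cpk = min(Cpu, Cpl) = 0.6121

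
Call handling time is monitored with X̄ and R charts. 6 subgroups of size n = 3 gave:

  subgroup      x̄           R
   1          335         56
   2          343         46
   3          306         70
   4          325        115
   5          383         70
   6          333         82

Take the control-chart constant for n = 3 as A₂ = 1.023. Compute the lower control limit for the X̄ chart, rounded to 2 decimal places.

X̄̄ = (335 + 343 + 306 + 325 + 383 + 333) / 6 = 2025.0000 / 6 = 337.5000
R̄ = (56 + 46 + 70 + 115 + 70 + 82) / 6 = 439.0000 / 6 = 73.1667
LCL = X̄̄ − A₂·R̄ = 337.5000 − 1.023 × 73.1667 = 262.6505

262.65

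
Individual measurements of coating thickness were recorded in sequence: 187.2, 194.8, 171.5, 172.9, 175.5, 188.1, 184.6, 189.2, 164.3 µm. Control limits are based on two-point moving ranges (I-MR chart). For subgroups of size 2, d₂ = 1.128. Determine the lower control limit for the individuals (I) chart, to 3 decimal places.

154.138

X̄ = (187.2 + 194.8 + 171.5 + 172.9 + 175.5 + 188.1 + 184.6 + 189.2 + 164.3) / 9 = 180.9000
Moving ranges: 7.6, 23.3, 1.4, 2.6, 12.6, 3.5, 4.6, 24.9; M̄R̄ = 80.5000 / 8 = 10.0625
LCL = X̄ − 3·M̄R̄/d₂ = 180.9000 − 3 × 10.0625 / 1.128 = 154.1380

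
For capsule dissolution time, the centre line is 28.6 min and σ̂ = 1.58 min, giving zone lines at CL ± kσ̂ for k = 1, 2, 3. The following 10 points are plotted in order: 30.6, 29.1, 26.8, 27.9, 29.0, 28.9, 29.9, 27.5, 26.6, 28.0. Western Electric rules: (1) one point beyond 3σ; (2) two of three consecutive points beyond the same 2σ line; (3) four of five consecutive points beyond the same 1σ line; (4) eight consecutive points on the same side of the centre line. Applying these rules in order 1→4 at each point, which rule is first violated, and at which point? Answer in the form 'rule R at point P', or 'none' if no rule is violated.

none

Zone of each point (C = within 1σ̂, B = 1σ̂–2σ̂, A = 2σ̂–3σ̂, * = beyond 3σ̂; sign = side of CL): 1:+B, 2:+C, 3:-B, 4:-C, 5:+C, 6:+C, 7:+C, 8:-C, 9:-B, 10:-C
No rule fires across all 10 points.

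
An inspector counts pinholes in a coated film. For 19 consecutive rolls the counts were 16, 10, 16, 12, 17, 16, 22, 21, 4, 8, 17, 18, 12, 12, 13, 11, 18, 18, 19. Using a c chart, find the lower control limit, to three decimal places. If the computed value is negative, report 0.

c̄ = (16 + 10 + 16 + 12 + 17 + 16 + 22 + 21 + 4 + 8 + 17 + 18 + 12 + 12 + 13 + 11 + 18 + 18 + 19) / 19 = 280 / 19 = 14.7368
LCL = c̄ − 3√c̄ = 14.7368 − 3 × 3.8389 = 3.2203

3.220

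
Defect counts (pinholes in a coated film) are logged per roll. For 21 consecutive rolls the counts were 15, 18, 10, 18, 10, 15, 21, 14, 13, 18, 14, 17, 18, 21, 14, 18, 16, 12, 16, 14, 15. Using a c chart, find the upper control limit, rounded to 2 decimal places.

27.41

c̄ = (15 + 18 + 10 + 18 + 10 + 15 + 21 + 14 + 13 + 18 + 14 + 17 + 18 + 21 + 14 + 18 + 16 + 12 + 16 + 14 + 15) / 21 = 327 / 21 = 15.5714
UCL = c̄ + 3√c̄ = 15.5714 + 3 × √15.5714 = 15.5714 + 3 × 3.9461 = 27.4096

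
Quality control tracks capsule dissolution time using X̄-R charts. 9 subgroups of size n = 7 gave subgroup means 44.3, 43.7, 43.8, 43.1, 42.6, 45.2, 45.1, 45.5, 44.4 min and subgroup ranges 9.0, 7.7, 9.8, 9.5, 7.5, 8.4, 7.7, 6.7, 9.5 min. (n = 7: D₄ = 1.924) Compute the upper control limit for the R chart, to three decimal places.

R̄ = (9.0 + 7.7 + 9.8 + 9.5 + 7.5 + 8.4 + 7.7 + 6.7 + 9.5) / 9 = 75.8000 / 9 = 8.4222
UCL_R = D₄·R̄ = 1.924 × 8.4222 = 16.2044

16.204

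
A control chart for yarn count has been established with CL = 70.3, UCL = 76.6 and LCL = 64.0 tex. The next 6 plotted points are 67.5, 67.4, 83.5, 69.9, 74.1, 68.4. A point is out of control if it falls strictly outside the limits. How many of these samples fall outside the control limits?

1

Compare each point to [64.0, 76.6]: sample 3 = 83.5 > UCL.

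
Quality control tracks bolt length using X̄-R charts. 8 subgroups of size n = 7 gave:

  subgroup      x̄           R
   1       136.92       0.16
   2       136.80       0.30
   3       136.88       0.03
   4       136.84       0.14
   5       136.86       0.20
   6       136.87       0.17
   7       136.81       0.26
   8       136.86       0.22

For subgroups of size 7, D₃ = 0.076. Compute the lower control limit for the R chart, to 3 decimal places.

R̄ = (0.16 + 0.30 + 0.03 + 0.14 + 0.20 + 0.17 + 0.26 + 0.22) / 8 = 1.4800 / 8 = 0.1850
LCL_R = D₃·R̄ = 0.076 × 0.1850 = 0.0141

0.014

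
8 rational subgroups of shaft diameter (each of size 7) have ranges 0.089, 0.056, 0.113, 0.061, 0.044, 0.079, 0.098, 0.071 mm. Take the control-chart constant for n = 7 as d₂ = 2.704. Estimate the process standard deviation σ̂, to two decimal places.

0.03

R̄ = (0.089 + 0.056 + 0.113 + 0.061 + 0.044 + 0.079 + 0.098 + 0.071) / 8 = 0.0764
σ̂ = R̄ / d₂ = 0.0764 / 2.704 = 0.0282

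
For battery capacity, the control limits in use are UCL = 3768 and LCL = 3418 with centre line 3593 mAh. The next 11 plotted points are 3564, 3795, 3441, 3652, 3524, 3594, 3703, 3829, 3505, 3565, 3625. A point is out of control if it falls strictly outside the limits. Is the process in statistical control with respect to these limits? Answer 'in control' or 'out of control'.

out of control

Compare each point to [3418, 3768]: sample 2 = 3795 > UCL; sample 8 = 3829 > UCL.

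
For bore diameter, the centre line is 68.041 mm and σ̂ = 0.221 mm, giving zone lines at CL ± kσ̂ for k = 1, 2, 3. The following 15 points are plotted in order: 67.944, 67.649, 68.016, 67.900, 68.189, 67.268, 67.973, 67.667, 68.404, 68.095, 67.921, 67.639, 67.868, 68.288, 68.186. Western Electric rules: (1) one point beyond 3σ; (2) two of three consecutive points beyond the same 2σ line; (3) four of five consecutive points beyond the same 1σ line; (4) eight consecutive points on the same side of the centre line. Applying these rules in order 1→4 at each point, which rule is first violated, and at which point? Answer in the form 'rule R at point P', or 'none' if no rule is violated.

rule 1 at point 6

Zone of each point (C = within 1σ̂, B = 1σ̂–2σ̂, A = 2σ̂–3σ̂, * = beyond 3σ̂; sign = side of CL): 1:-C, 2:-B, 3:-C, 4:-C, 5:+C, 6:-*, 7:-C, 8:-B, 9:+B, 10:+C, 11:-C, 12:-B, 13:-C, 14:+B, 15:+C
Rule 1 (one point beyond the 3σ limits) is satisfied at point 6.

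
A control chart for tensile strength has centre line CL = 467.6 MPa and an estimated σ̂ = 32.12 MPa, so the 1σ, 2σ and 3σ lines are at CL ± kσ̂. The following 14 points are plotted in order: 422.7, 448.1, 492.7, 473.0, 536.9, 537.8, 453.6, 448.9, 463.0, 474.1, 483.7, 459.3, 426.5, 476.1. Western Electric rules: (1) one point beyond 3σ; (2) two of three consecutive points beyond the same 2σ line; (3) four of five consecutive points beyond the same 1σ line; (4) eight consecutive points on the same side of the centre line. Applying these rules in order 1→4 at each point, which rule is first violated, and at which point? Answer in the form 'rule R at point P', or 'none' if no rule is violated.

rule 2 at point 6

Zone of each point (C = within 1σ̂, B = 1σ̂–2σ̂, A = 2σ̂–3σ̂, * = beyond 3σ̂; sign = side of CL): 1:-B, 2:-C, 3:+C, 4:+C, 5:+A, 6:+A, 7:-C, 8:-C, 9:-C, 10:+C, 11:+C, 12:-C, 13:-B, 14:+C
Rule 2 (two of three consecutive points beyond the same 2σ limit) is satisfied at point 6.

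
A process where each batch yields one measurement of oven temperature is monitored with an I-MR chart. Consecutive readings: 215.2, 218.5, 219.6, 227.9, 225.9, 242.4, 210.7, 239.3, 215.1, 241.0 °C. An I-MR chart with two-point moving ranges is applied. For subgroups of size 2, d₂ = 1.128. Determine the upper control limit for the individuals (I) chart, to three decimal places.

X̄ = (215.2 + 218.5 + 219.6 + 227.9 + 225.9 + 242.4 + 210.7 + 239.3 + 215.1 + 241.0) / 10 = 225.5600
Moving ranges: 3.3, 1.1, 8.3, 2.0, 16.5, 31.7, 28.6, 24.2, 25.9; M̄R̄ = 141.6000 / 9 = 15.7333
UCL = X̄ + 3·M̄R̄/d₂ = 225.5600 + 3 × 15.7333 / 1.128 = 267.4040

267.404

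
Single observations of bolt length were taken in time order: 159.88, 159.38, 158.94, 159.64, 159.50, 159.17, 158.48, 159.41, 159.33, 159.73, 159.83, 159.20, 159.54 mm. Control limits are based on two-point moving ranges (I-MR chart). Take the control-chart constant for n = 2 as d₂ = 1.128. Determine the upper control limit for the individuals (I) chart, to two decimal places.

160.56

X̄ = (159.88 + 159.38 + 158.94 + 159.64 + 159.50 + 159.17 + 158.48 + 159.41 + 159.33 + 159.73 + 159.83 + 159.20 + 159.54) / 13 = 159.3869
Moving ranges: 0.50, 0.44, 0.70, 0.14, 0.33, 0.69, 0.93, 0.08, 0.40, 0.10, 0.63, 0.34; M̄R̄ = 5.2800 / 12 = 0.4400
UCL = X̄ + 3·M̄R̄/d₂ = 159.3869 + 3 × 0.4400 / 1.128 = 160.5571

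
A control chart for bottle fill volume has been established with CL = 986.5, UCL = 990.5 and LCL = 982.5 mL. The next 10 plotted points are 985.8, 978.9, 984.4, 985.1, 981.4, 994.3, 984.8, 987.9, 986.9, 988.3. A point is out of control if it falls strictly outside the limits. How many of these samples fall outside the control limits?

3

Compare each point to [982.5, 990.5]: sample 2 = 978.9 < LCL; sample 5 = 981.4 < LCL; sample 6 = 994.3 > UCL.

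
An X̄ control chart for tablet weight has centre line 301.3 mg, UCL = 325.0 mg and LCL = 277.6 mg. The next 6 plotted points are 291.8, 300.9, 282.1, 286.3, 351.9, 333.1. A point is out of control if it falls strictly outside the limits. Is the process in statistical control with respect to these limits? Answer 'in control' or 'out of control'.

Compare each point to [277.6, 325.0]: sample 5 = 351.9 > UCL; sample 6 = 333.1 > UCL.

out of control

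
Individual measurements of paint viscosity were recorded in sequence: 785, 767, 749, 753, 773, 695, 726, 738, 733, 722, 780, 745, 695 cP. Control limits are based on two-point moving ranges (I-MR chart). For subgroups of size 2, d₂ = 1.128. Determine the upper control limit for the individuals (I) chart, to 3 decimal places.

X̄ = (785 + 767 + 749 + 753 + 773 + 695 + 726 + 738 + 733 + 722 + 780 + 745 + 695) / 13 = 743.1538
Moving ranges: 18, 18, 4, 20, 78, 31, 12, 5, 11, 58, 35, 50; M̄R̄ = 340.0000 / 12 = 28.3333
UCL = X̄ + 3·M̄R̄/d₂ = 743.1538 + 3 × 28.3333 / 1.128 = 818.5085

818.508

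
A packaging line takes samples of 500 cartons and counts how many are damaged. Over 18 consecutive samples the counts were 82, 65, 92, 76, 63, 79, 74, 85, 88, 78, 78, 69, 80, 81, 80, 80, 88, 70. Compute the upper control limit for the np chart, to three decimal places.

p̄ = Σdᵢ / (k·n) = 1408 / (18 × 500) = 0.15644
UCL = np̄ + 3·√(np̄(1−p̄)) = 78.2222 + 3 × √(78.2222×0.84356) = 78.2222 + 3 × 8.1231 = 102.5915

102.592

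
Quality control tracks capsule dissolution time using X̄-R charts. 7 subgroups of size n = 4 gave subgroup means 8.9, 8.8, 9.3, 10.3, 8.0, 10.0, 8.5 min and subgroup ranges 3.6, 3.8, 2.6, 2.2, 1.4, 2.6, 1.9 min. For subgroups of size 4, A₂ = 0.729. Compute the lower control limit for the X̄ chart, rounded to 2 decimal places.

7.23

X̄̄ = (8.9 + 8.8 + 9.3 + 10.3 + 8.0 + 10.0 + 8.5) / 7 = 63.8000 / 7 = 9.1143
R̄ = (3.6 + 3.8 + 2.6 + 2.2 + 1.4 + 2.6 + 1.9) / 7 = 18.1000 / 7 = 2.5857
LCL = X̄̄ − A₂·R̄ = 9.1143 − 0.729 × 2.5857 = 7.2293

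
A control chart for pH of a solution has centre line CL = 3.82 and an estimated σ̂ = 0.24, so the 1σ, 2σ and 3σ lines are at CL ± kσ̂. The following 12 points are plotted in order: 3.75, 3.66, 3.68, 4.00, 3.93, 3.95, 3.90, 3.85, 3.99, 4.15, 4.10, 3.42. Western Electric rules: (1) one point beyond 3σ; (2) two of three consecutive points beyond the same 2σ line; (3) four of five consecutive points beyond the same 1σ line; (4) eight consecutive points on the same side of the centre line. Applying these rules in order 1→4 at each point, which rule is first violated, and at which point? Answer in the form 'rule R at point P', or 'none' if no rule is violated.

Zone of each point (C = within 1σ̂, B = 1σ̂–2σ̂, A = 2σ̂–3σ̂, * = beyond 3σ̂; sign = side of CL): 1:-C, 2:-C, 3:-C, 4:+C, 5:+C, 6:+C, 7:+C, 8:+C, 9:+C, 10:+B, 11:+B, 12:-B
Rule 4 (eight consecutive points on the same side of the centre line) is satisfied at point 11.

rule 4 at point 11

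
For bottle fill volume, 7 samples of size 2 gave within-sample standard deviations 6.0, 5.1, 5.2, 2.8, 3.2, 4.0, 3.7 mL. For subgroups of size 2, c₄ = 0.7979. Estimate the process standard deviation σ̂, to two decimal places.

s̄ = (6.0 + 5.1 + 5.2 + 2.8 + 3.2 + 4.0 + 3.7) / 7 = 4.2857
σ̂ = s̄ / c₄ = 4.2857 / 0.7979 = 5.3712

5.37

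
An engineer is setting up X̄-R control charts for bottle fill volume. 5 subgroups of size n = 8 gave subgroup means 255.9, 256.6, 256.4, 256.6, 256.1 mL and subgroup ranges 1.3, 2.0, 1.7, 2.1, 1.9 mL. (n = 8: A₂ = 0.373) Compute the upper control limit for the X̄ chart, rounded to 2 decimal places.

X̄̄ = (255.9 + 256.6 + 256.4 + 256.6 + 256.1) / 5 = 1281.6000 / 5 = 256.3200
R̄ = (1.3 + 2.0 + 1.7 + 2.1 + 1.9) / 5 = 9.0000 / 5 = 1.8000
UCL = X̄̄ + A₂·R̄ = 256.3200 + 0.373 × 1.8000 = 256.9914

256.99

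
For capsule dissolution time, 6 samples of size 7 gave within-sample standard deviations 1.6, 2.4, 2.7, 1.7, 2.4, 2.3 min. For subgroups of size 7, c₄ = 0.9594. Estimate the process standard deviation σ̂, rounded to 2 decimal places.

s̄ = (1.6 + 2.4 + 2.7 + 1.7 + 2.4 + 2.3) / 6 = 2.1833
σ̂ = s̄ / c₄ = 2.1833 / 0.9594 = 2.2757

2.28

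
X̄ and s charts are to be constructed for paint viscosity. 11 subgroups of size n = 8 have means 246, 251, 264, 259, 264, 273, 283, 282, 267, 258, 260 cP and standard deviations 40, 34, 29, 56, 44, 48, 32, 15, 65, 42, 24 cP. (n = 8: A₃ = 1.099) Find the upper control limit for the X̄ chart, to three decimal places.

307.134

X̄̄ = (246 + 251 + 264 + 259 + 264 + 273 + 283 + 282 + 267 + 258 + 260) / 11 = 264.2727
s̄ = (40 + 34 + 29 + 56 + 44 + 48 + 32 + 15 + 65 + 42 + 24) / 11 = 39.0000
UCL = X̄̄ + A₃·s̄ = 264.2727 + 1.099 × 39.0000 = 307.1337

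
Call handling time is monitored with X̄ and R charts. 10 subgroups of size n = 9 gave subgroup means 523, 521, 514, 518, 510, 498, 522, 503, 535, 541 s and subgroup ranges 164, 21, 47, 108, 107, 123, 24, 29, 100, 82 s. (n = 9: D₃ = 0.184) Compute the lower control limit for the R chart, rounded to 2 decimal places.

R̄ = (164 + 21 + 47 + 108 + 107 + 123 + 24 + 29 + 100 + 82) / 10 = 805.0000 / 10 = 80.5000
LCL_R = D₃·R̄ = 0.184 × 80.5000 = 14.8120

14.81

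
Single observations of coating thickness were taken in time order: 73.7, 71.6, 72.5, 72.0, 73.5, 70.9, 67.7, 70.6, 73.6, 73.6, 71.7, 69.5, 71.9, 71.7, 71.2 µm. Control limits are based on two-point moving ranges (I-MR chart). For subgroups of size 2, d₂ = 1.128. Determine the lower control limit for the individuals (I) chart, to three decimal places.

X̄ = (73.7 + 71.6 + 72.5 + 72.0 + 73.5 + 70.9 + 67.7 + 70.6 + 73.6 + 73.6 + 71.7 + 69.5 + 71.9 + 71.7 + 71.2) / 15 = 71.7133
Moving ranges: 2.1, 0.9, 0.5, 1.5, 2.6, 3.2, 2.9, 3.0, 0.0, 1.9, 2.2, 2.4, 0.2, 0.5; M̄R̄ = 23.9000 / 14 = 1.7071
LCL = X̄ − 3·M̄R̄/d₂ = 71.7133 − 3 × 1.7071 / 1.128 = 67.1731

67.173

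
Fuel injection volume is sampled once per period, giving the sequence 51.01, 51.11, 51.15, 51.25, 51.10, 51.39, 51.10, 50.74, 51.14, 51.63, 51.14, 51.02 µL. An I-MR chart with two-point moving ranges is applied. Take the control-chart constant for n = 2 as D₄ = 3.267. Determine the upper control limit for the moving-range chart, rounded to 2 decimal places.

0.84

Moving ranges: 0.10, 0.04, 0.10, 0.15, 0.29, 0.29, 0.36, 0.40, 0.49, 0.49, 0.12; M̄R̄ = 2.8300 / 11 = 0.2573
UCL_MR = D₄·M̄R̄ = 3.267 × 0.2573 = 0.8405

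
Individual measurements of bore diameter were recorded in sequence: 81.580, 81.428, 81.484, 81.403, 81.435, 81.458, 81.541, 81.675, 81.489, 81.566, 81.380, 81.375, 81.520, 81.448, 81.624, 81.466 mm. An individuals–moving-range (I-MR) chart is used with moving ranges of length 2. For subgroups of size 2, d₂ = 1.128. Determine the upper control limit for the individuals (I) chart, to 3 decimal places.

81.770

X̄ = (81.580 + 81.428 + 81.484 + 81.403 + 81.435 + 81.458 + 81.541 + 81.675 + 81.489 + 81.566 + 81.380 + 81.375 + 81.520 + 81.448 + 81.624 + 81.466) / 16 = 81.4920
Moving ranges: 0.152, 0.056, 0.081, 0.032, 0.023, 0.083, 0.134, 0.186, 0.077, 0.186, 0.005, 0.145, 0.072, 0.176, 0.158; M̄R̄ = 1.5660 / 15 = 0.1044
UCL = X̄ + 3·M̄R̄/d₂ = 81.4920 + 3 × 0.1044 / 1.128 = 81.7697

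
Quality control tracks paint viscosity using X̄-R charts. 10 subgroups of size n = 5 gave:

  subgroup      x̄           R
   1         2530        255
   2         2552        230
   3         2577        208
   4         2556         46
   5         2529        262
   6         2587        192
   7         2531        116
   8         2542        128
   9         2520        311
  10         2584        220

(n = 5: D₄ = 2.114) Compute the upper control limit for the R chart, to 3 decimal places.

416.035

R̄ = (255 + 230 + 208 + 46 + 262 + 192 + 116 + 128 + 311 + 220) / 10 = 1968.0000 / 10 = 196.8000
UCL_R = D₄·R̄ = 2.114 × 196.8000 = 416.0352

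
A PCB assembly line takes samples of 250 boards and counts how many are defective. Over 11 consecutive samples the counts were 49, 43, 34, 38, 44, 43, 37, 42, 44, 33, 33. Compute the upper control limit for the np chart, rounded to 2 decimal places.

57.39

p̄ = Σdᵢ / (k·n) = 440 / (11 × 250) = 0.16000
UCL = np̄ + 3·√(np̄(1−p̄)) = 40.0000 + 3 × √(40.0000×0.84000) = 40.0000 + 3 × 5.7966 = 57.3897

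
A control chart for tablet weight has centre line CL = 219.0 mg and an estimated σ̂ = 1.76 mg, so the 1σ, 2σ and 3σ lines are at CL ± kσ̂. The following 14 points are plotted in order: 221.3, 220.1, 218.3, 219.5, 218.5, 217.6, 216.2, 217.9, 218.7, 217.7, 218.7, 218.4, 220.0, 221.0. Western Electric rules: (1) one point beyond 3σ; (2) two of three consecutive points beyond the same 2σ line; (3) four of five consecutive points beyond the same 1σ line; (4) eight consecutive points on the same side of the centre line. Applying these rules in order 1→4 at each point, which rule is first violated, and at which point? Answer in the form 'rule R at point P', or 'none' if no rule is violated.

Zone of each point (C = within 1σ̂, B = 1σ̂–2σ̂, A = 2σ̂–3σ̂, * = beyond 3σ̂; sign = side of CL): 1:+B, 2:+C, 3:-C, 4:+C, 5:-C, 6:-C, 7:-B, 8:-C, 9:-C, 10:-C, 11:-C, 12:-C, 13:+C, 14:+B
Rule 4 (eight consecutive points on the same side of the centre line) is satisfied at point 12.

rule 4 at point 12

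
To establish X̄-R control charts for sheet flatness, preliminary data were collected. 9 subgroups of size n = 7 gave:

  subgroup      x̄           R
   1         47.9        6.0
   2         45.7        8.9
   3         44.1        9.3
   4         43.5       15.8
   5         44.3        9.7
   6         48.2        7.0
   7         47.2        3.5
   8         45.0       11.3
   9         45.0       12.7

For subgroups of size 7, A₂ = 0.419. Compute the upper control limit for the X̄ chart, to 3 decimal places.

49.576

X̄̄ = (47.9 + 45.7 + 44.1 + 43.5 + 44.3 + 48.2 + 47.2 + 45.0 + 45.0) / 9 = 410.9000 / 9 = 45.6556
R̄ = (6.0 + 8.9 + 9.3 + 15.8 + 9.7 + 7.0 + 3.5 + 11.3 + 12.7) / 9 = 84.2000 / 9 = 9.3556
UCL = X̄̄ + A₂·R̄ = 45.6556 + 0.419 × 9.3556 = 49.5755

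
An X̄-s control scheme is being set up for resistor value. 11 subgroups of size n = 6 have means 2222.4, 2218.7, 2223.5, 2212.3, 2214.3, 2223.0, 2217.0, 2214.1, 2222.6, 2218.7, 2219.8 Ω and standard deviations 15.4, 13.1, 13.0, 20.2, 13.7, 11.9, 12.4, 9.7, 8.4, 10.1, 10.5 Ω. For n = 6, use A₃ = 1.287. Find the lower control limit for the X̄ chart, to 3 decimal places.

2202.571

X̄̄ = (2222.4 + 2218.7 + 2223.5 + 2212.3 + 2214.3 + 2223.0 + 2217.0 + 2214.1 + 2222.6 + 2218.7 + 2219.8) / 11 = 2218.7636
s̄ = (15.4 + 13.1 + 13.0 + 20.2 + 13.7 + 11.9 + 12.4 + 9.7 + 8.4 + 10.1 + 10.5) / 11 = 12.5818
LCL = X̄̄ − A₃·s̄ = 2218.7636 − 1.287 × 12.5818 = 2202.5708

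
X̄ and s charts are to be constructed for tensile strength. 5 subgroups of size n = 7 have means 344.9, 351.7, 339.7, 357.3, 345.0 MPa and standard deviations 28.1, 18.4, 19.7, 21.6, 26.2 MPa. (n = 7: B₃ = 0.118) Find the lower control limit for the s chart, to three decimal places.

s̄ = (28.1 + 18.4 + 19.7 + 21.6 + 26.2) / 5 = 22.8000
LCL_s = B₃·s̄ = 0.118 × 22.8000 = 2.6904

2.690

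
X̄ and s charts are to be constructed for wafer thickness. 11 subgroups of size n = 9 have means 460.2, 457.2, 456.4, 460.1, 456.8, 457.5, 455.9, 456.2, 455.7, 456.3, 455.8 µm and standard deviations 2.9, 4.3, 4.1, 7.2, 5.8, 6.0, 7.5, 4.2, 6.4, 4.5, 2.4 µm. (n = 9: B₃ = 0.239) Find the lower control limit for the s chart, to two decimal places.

s̄ = (2.9 + 4.3 + 4.1 + 7.2 + 5.8 + 6.0 + 7.5 + 4.2 + 6.4 + 4.5 + 2.4) / 11 = 5.0273
LCL_s = B₃·s̄ = 0.239 × 5.0273 = 1.2015

1.20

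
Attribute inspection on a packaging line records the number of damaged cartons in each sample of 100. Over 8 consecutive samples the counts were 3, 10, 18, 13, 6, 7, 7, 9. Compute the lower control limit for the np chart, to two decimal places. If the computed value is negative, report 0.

p̄ = Σdᵢ / (k·n) = 73 / (8 × 100) = 0.09125
LCL = np̄ − 3·√(np̄(1−p̄)) = 9.1250 − 3 × 2.8796 = 0.4861

0.49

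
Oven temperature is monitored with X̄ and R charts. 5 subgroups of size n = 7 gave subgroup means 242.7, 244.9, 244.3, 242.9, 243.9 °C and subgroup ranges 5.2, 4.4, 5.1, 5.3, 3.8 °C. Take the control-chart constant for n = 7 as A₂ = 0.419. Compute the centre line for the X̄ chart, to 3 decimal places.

X̄̄ = (242.7 + 244.9 + 244.3 + 242.9 + 243.9) / 5 = 1218.7000 / 5 = 243.7400
CL = X̄̄ = 243.7400

243.740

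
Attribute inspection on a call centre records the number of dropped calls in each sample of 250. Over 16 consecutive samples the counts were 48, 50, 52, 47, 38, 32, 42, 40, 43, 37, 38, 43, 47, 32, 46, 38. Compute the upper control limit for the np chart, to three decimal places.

59.807

p̄ = Σdᵢ / (k·n) = 673 / (16 × 250) = 0.16825
UCL = np̄ + 3·√(np̄(1−p̄)) = 42.0625 + 3 × √(42.0625×0.83175) = 42.0625 + 3 × 5.9149 = 59.8071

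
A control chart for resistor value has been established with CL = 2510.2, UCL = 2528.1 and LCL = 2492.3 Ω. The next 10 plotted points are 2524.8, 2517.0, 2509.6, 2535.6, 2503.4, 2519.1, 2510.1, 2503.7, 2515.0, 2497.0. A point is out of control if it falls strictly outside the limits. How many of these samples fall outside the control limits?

Compare each point to [2492.3, 2528.1]: sample 4 = 2535.6 > UCL.

1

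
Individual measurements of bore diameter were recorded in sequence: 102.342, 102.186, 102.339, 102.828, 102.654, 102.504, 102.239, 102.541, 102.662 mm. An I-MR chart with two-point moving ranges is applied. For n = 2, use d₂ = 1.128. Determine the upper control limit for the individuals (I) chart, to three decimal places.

X̄ = (102.342 + 102.186 + 102.339 + 102.828 + 102.654 + 102.504 + 102.239 + 102.541 + 102.662) / 9 = 102.4772
Moving ranges: 0.156, 0.153, 0.489, 0.174, 0.150, 0.265, 0.302, 0.121; M̄R̄ = 1.8100 / 8 = 0.2263
UCL = X̄ + 3·M̄R̄/d₂ = 102.4772 + 3 × 0.2263 / 1.128 = 103.0790

103.079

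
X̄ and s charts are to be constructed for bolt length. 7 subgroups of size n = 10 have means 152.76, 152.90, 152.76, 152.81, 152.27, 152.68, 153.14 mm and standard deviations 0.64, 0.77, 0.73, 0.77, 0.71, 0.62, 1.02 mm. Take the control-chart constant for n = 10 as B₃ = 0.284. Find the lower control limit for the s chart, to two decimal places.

0.21

s̄ = (0.64 + 0.77 + 0.73 + 0.77 + 0.71 + 0.62 + 1.02) / 7 = 0.7514
LCL_s = B₃·s̄ = 0.284 × 0.7514 = 0.2134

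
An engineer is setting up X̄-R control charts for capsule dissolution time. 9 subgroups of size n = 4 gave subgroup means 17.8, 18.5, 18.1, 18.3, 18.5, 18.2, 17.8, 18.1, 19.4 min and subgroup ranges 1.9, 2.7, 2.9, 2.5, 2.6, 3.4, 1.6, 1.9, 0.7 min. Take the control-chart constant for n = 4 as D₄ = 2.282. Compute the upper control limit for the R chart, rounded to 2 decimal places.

R̄ = (1.9 + 2.7 + 2.9 + 2.5 + 2.6 + 3.4 + 1.6 + 1.9 + 0.7) / 9 = 20.2000 / 9 = 2.2444
UCL_R = D₄·R̄ = 2.282 × 2.2444 = 5.1218

5.12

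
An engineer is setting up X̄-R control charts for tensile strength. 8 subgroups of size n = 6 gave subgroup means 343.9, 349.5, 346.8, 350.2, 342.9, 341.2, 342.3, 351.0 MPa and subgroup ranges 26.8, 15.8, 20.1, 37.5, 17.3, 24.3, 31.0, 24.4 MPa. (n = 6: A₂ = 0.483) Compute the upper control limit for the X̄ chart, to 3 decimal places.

357.881

X̄̄ = (343.9 + 349.5 + 346.8 + 350.2 + 342.9 + 341.2 + 342.3 + 351.0) / 8 = 2767.8000 / 8 = 345.9750
R̄ = (26.8 + 15.8 + 20.1 + 37.5 + 17.3 + 24.3 + 31.0 + 24.4) / 8 = 197.2000 / 8 = 24.6500
UCL = X̄̄ + A₂·R̄ = 345.9750 + 0.483 × 24.6500 = 357.8810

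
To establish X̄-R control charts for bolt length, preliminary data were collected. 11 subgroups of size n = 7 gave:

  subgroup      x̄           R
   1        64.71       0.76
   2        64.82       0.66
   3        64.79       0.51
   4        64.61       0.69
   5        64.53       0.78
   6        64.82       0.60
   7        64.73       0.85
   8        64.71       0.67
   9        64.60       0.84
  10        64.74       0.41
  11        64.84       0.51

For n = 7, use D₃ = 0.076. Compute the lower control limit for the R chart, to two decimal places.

0.05

R̄ = (0.76 + 0.66 + 0.51 + 0.69 + 0.78 + 0.60 + 0.85 + 0.67 + 0.84 + 0.41 + 0.51) / 11 = 7.2800 / 11 = 0.6618
LCL_R = D₃·R̄ = 0.076 × 0.6618 = 0.0503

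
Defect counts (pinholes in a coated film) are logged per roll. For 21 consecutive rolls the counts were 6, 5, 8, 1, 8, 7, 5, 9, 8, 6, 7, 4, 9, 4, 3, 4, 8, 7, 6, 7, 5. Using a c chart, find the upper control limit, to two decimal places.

13.43

c̄ = (6 + 5 + 8 + 1 + 8 + 7 + 5 + 9 + 8 + 6 + 7 + 4 + 9 + 4 + 3 + 4 + 8 + 7 + 6 + 7 + 5) / 21 = 127 / 21 = 6.0476
UCL = c̄ + 3√c̄ = 6.0476 + 3 × √6.0476 = 6.0476 + 3 × 2.4592 = 13.4252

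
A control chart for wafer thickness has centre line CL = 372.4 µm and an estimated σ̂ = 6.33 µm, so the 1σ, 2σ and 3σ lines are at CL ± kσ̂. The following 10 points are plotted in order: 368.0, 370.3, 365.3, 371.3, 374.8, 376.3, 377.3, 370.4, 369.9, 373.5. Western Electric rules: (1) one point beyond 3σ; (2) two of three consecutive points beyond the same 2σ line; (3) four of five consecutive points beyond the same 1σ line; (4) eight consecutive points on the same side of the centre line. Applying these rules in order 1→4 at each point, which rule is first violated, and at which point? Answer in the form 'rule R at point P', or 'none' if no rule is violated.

Zone of each point (C = within 1σ̂, B = 1σ̂–2σ̂, A = 2σ̂–3σ̂, * = beyond 3σ̂; sign = side of CL): 1:-C, 2:-C, 3:-B, 4:-C, 5:+C, 6:+C, 7:+C, 8:-C, 9:-C, 10:+C
No rule fires across all 10 points.

none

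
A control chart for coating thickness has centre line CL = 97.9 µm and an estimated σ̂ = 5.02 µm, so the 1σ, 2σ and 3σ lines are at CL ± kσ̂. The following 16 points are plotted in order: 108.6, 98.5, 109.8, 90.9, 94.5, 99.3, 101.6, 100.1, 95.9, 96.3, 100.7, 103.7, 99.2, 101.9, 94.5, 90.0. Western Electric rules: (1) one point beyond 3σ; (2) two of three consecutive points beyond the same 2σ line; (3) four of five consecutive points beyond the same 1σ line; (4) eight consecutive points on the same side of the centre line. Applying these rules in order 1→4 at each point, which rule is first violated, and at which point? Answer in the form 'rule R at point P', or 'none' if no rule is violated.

rule 2 at point 3

Zone of each point (C = within 1σ̂, B = 1σ̂–2σ̂, A = 2σ̂–3σ̂, * = beyond 3σ̂; sign = side of CL): 1:+A, 2:+C, 3:+A, 4:-B, 5:-C, 6:+C, 7:+C, 8:+C, 9:-C, 10:-C, 11:+C, 12:+B, 13:+C, 14:+C, 15:-C, 16:-B
Rule 2 (two of three consecutive points beyond the same 2σ limit) is satisfied at point 3.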